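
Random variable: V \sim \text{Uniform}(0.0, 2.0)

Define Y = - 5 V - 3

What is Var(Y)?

For Y = aV + b: Var(Y) = a² * Var(V)
Var(V) = (2 - 0)^2/12 = 0.33333333
Var(Y) = (-5)² * 0.33333333 = 25 * 0.33333333 = 8.3333333

8.3333333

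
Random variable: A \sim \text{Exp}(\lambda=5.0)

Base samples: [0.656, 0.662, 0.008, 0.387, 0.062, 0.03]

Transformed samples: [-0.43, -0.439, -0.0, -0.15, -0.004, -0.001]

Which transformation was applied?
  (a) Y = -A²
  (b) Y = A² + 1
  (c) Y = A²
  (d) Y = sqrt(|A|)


Checking option (a) Y = -A²:
  A = 0.656 -> Y = -0.43 ✓
  A = 0.662 -> Y = -0.439 ✓
  A = 0.008 -> Y = -0.0 ✓
All samples match this transformation.

(a) -A²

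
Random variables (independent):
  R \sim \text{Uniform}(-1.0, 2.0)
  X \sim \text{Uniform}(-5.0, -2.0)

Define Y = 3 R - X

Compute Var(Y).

For independent RVs: Var(aX + bY) = a²Var(X) + b²Var(Y)
Var(R) = 0.75
Var(X) = 0.75
Var(Y) = 3²*0.75 + (-1)²*0.75
= 9*0.75 + 1*0.75 = 7.5

7.5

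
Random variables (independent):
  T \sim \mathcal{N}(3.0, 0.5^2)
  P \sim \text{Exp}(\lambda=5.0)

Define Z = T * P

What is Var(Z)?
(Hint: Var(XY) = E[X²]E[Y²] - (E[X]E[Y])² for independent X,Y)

Var(XY) = E[X²]E[Y²] - (E[X]E[Y])²
E[T] = 3, Var(T) = 0.25
E[P] = 0.2, Var(P) = 0.04
E[T²] = 0.25 + 3² = 9.25
E[P²] = 0.04 + 0.2² = 0.08
Var(Z) = 9.25*0.08 - (3*0.2)²
= 0.74 - 0.36 = 0.38

0.38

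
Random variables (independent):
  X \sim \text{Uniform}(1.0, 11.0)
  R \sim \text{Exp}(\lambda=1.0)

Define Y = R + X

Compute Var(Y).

For independent RVs: Var(aX + bY) = a²Var(X) + b²Var(Y)
Var(X) = 8.3333333
Var(R) = 1
Var(Y) = 1²*8.3333333 + 1²*1
= 1*8.3333333 + 1*1 = 9.3333333

9.3333333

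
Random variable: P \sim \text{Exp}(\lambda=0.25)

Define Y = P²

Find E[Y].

E[P²] = Var(P) + (E[P])² = 16 + 16 = 32

32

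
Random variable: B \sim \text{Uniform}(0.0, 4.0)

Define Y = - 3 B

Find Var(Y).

For Y = aB + b: Var(Y) = a² * Var(B)
Var(B) = (4 - 0)^2/12 = 1.3333333
Var(Y) = (-3)² * 1.3333333 = 9 * 1.3333333 = 12

12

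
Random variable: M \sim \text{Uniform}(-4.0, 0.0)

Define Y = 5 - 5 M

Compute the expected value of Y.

For Y = -5M + 5:
E[Y] = -5 * E[M] + 5
E[M] = (-4 + 0)/2 = -2
E[Y] = -5 * (-2) + 5 = 15

15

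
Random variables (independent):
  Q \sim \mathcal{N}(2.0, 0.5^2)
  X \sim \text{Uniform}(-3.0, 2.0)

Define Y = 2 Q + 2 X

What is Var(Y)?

For independent RVs: Var(aX + bY) = a²Var(X) + b²Var(Y)
Var(Q) = 0.25
Var(X) = 2.0833333
Var(Y) = 2²*0.25 + 2²*2.0833333
= 4*0.25 + 4*2.0833333 = 9.3333333

9.3333333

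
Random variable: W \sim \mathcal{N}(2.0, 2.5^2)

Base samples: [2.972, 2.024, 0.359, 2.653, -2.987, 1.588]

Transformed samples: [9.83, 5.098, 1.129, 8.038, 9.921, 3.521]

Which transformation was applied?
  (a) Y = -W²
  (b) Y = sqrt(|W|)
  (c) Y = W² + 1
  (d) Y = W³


Checking option (c) Y = W² + 1:
  W = 2.972 -> Y = 9.83 ✓
  W = 2.024 -> Y = 5.098 ✓
  W = 0.359 -> Y = 1.129 ✓
All samples match this transformation.

(c) W² + 1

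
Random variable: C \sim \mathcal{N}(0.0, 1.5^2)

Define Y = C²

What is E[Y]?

Using E[X²] = Var(X) + (E[X])²:
E[C] = 0
Var(C) = 1.5^2 = 2.25
E[C²] = 2.25 + 0² = 2.25 + 0 = 2.25

2.25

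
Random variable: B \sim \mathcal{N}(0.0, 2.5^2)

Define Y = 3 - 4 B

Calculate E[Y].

For Y = -4B + 3:
E[Y] = -4 * E[B] + 3
E[B] = 0.0 = 0
E[Y] = -4 * 0 + 3 = 3

3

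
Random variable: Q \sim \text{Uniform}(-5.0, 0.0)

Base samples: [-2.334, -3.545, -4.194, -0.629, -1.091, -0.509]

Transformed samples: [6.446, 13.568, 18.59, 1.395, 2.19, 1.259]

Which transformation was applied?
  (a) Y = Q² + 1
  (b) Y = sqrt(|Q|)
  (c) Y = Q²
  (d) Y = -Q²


Checking option (a) Y = Q² + 1:
  Q = -2.334 -> Y = 6.446 ✓
  Q = -3.545 -> Y = 13.568 ✓
  Q = -4.194 -> Y = 18.59 ✓
All samples match this transformation.

(a) Q² + 1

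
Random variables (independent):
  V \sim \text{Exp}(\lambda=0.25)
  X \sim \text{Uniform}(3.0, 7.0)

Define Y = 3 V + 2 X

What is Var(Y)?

For independent RVs: Var(aX + bY) = a²Var(X) + b²Var(Y)
Var(V) = 16
Var(X) = 1.3333333
Var(Y) = 3²*16 + 2²*1.3333333
= 9*16 + 4*1.3333333 = 149.33333

149.33333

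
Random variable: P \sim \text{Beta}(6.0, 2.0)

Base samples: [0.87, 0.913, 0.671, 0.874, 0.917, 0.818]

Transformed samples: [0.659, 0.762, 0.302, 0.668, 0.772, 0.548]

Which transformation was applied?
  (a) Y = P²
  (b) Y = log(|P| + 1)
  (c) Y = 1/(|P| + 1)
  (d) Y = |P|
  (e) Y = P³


Checking option (e) Y = P³:
  P = 0.87 -> Y = 0.659 ✓
  P = 0.913 -> Y = 0.762 ✓
  P = 0.671 -> Y = 0.302 ✓
All samples match this transformation.

(e) P³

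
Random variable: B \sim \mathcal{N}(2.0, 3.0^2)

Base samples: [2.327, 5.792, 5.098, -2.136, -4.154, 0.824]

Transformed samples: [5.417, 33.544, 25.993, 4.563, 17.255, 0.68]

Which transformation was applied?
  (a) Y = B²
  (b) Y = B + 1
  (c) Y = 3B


Checking option (a) Y = B²:
  B = 2.327 -> Y = 5.417 ✓
  B = 5.792 -> Y = 33.544 ✓
  B = 5.098 -> Y = 25.993 ✓
All samples match this transformation.

(a) B²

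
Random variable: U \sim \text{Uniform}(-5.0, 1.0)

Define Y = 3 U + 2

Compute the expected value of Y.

For Y = 3U + 2:
E[Y] = 3 * E[U] + 2
E[U] = (-5 + 1)/2 = -2
E[Y] = 3 * (-2) + 2 = -4

-4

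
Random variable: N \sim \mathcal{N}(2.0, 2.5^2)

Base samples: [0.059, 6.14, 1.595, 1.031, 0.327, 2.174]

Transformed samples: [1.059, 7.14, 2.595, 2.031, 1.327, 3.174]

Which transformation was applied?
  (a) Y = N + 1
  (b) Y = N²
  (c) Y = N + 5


Checking option (a) Y = N + 1:
  N = 0.059 -> Y = 1.059 ✓
  N = 6.14 -> Y = 7.14 ✓
  N = 1.595 -> Y = 2.595 ✓
All samples match this transformation.

(a) N + 1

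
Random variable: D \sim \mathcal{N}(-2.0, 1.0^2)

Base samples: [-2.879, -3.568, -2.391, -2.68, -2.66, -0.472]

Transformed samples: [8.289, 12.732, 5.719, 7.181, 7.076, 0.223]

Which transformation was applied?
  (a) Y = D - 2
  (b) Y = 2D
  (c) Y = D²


Checking option (c) Y = D²:
  D = -2.879 -> Y = 8.289 ✓
  D = -3.568 -> Y = 12.732 ✓
  D = -2.391 -> Y = 5.719 ✓
All samples match this transformation.

(c) D²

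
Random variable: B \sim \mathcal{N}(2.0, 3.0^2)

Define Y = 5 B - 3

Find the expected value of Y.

For Y = 5B - 3:
E[Y] = 5 * E[B] - 3
E[B] = 2.0 = 2
E[Y] = 5 * 2 - 3 = 7

7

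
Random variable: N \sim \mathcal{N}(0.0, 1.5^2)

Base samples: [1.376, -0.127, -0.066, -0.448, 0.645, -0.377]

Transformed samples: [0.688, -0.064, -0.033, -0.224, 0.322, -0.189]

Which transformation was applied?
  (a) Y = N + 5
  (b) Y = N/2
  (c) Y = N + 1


Checking option (b) Y = N/2:
  N = 1.376 -> Y = 0.688 ✓
  N = -0.127 -> Y = -0.064 ✓
  N = -0.066 -> Y = -0.033 ✓
All samples match this transformation.

(b) N/2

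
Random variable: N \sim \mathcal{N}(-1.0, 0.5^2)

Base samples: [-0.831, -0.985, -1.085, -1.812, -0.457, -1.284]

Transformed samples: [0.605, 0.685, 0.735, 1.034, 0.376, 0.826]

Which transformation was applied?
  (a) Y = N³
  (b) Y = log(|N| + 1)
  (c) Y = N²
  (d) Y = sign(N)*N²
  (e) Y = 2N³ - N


Checking option (b) Y = log(|N| + 1):
  N = -0.831 -> Y = 0.605 ✓
  N = -0.985 -> Y = 0.685 ✓
  N = -1.085 -> Y = 0.735 ✓
All samples match this transformation.

(b) log(|N| + 1)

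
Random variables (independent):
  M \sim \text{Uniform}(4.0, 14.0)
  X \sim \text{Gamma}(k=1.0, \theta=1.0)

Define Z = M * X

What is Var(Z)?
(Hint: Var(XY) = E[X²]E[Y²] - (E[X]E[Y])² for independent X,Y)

Var(XY) = E[X²]E[Y²] - (E[X]E[Y])²
E[M] = 9, Var(M) = 8.3333333
E[X] = 1, Var(X) = 1
E[M²] = 8.3333333 + 9² = 89.333333
E[X²] = 1 + 1² = 2
Var(Z) = 89.333333*2 - (9*1)²
= 178.66667 - 81 = 97.666667

97.666667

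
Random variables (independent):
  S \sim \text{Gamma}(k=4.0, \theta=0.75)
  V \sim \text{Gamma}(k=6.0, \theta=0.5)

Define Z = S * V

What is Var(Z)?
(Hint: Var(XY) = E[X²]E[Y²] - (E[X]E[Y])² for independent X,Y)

Var(XY) = E[X²]E[Y²] - (E[X]E[Y])²
E[S] = 3, Var(S) = 2.25
E[V] = 3, Var(V) = 1.5
E[S²] = 2.25 + 3² = 11.25
E[V²] = 1.5 + 3² = 10.5
Var(Z) = 11.25*10.5 - (3*3)²
= 118.125 - 81 = 37.125

37.125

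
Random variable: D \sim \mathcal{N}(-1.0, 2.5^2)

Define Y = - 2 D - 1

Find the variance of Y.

For Y = aD + b: Var(Y) = a² * Var(D)
Var(D) = 2.5^2 = 6.25
Var(Y) = (-2)² * 6.25 = 4 * 6.25 = 25

25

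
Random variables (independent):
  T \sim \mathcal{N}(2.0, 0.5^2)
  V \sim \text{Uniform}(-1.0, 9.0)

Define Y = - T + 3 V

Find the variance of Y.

For independent RVs: Var(aX + bY) = a²Var(X) + b²Var(Y)
Var(T) = 0.25
Var(V) = 8.3333333
Var(Y) = (-1)²*0.25 + 3²*8.3333333
= 1*0.25 + 9*8.3333333 = 75.25

75.25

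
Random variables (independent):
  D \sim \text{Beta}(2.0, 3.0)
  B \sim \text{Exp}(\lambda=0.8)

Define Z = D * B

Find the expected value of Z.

For independent RVs: E[XY] = E[X]*E[Y]
E[D] = 0.4
E[B] = 1.25
E[Z] = 0.4 * 1.25 = 0.5

0.5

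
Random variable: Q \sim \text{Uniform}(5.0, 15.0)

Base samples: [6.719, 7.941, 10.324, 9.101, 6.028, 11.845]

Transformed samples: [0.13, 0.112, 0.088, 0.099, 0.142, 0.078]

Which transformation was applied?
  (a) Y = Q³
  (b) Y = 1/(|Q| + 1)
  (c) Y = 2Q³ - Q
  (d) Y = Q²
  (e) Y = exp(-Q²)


Checking option (b) Y = 1/(|Q| + 1):
  Q = 6.719 -> Y = 0.13 ✓
  Q = 7.941 -> Y = 0.112 ✓
  Q = 10.324 -> Y = 0.088 ✓
All samples match this transformation.

(b) 1/(|Q| + 1)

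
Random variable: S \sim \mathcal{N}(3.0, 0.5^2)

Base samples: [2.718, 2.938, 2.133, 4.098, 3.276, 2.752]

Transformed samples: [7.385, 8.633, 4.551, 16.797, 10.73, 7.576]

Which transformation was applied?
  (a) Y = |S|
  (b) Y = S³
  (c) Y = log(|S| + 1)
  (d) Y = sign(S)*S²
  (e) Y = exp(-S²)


Checking option (d) Y = sign(S)*S²:
  S = 2.718 -> Y = 7.385 ✓
  S = 2.938 -> Y = 8.633 ✓
  S = 2.133 -> Y = 4.551 ✓
All samples match this transformation.

(d) sign(S)*S²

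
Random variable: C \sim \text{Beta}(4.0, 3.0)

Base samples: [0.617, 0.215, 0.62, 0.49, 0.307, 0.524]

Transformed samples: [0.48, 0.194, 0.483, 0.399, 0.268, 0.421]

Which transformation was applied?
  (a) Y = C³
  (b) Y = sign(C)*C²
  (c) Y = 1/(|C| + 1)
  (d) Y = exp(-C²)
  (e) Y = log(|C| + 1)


Checking option (e) Y = log(|C| + 1):
  C = 0.617 -> Y = 0.48 ✓
  C = 0.215 -> Y = 0.194 ✓
  C = 0.62 -> Y = 0.483 ✓
All samples match this transformation.

(e) log(|C| + 1)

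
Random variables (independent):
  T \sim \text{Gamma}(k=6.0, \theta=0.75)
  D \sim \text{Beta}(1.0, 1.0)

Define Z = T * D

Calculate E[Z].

For independent RVs: E[XY] = E[X]*E[Y]
E[T] = 4.5
E[D] = 0.5
E[Z] = 4.5 * 0.5 = 2.25

2.25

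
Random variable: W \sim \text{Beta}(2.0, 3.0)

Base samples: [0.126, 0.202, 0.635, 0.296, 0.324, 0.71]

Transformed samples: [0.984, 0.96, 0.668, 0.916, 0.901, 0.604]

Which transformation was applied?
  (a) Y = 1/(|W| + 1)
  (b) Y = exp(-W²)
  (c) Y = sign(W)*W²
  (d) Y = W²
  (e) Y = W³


Checking option (b) Y = exp(-W²):
  W = 0.126 -> Y = 0.984 ✓
  W = 0.202 -> Y = 0.96 ✓
  W = 0.635 -> Y = 0.668 ✓
All samples match this transformation.

(b) exp(-W²)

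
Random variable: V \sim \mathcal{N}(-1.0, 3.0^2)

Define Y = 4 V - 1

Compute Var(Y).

For Y = aV + b: Var(Y) = a² * Var(V)
Var(V) = 3.0^2 = 9
Var(Y) = 4² * 9 = 16 * 9 = 144

144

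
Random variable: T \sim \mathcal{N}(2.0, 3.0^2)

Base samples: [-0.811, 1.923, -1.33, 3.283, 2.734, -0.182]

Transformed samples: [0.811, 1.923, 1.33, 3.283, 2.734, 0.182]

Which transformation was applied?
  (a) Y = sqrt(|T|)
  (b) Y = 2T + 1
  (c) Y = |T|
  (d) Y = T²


Checking option (c) Y = |T|:
  T = -0.811 -> Y = 0.811 ✓
  T = 1.923 -> Y = 1.923 ✓
  T = -1.33 -> Y = 1.33 ✓
All samples match this transformation.

(c) |T|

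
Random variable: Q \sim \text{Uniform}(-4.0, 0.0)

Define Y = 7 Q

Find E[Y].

For Y = 7Q:
E[Y] = 7 * E[Q]
E[Q] = (-4 + 0)/2 = -2
E[Y] = 7 * (-2) = -14

-14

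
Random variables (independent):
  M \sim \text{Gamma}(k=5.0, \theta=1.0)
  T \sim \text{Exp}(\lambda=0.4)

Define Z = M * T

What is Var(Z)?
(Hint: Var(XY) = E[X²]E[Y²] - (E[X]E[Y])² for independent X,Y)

Var(XY) = E[X²]E[Y²] - (E[X]E[Y])²
E[M] = 5, Var(M) = 5
E[T] = 2.5, Var(T) = 6.25
E[M²] = 5 + 5² = 30
E[T²] = 6.25 + 2.5² = 12.5
Var(Z) = 30*12.5 - (5*2.5)²
= 375 - 156.25 = 218.75

218.75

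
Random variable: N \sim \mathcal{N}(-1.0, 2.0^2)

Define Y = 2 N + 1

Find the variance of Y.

For Y = aN + b: Var(Y) = a² * Var(N)
Var(N) = 2.0^2 = 4
Var(Y) = 2² * 4 = 4 * 4 = 16

16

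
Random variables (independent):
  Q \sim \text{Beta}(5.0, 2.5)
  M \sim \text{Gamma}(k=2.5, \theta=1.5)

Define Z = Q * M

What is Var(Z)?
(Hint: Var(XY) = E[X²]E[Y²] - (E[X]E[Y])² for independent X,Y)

Var(XY) = E[X²]E[Y²] - (E[X]E[Y])²
E[Q] = 0.66666667, Var(Q) = 0.026143791
E[M] = 3.75, Var(M) = 5.625
E[Q²] = 0.026143791 + 0.66666667² = 0.47058824
E[M²] = 5.625 + 3.75² = 19.6875
Var(Z) = 0.47058824*19.6875 - (0.66666667*3.75)²
= 9.2647059 - 6.25 = 3.0147059

3.0147059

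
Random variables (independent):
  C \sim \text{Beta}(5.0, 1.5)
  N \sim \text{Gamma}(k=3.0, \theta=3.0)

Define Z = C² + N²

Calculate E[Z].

E[Z] = E[C²] + E[N²]
E[C²] = Var(C) + E[C]² = 0.023668639 + 0.59171598 = 0.61538462
E[N²] = Var(N) + E[N]² = 27 + 81 = 108
E[Z] = 0.61538462 + 108 = 108.61538

108.61538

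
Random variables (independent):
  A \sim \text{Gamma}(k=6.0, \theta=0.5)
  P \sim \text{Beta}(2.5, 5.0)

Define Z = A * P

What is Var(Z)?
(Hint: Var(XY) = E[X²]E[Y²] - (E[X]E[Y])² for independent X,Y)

Var(XY) = E[X²]E[Y²] - (E[X]E[Y])²
E[A] = 3, Var(A) = 1.5
E[P] = 0.33333333, Var(P) = 0.026143791
E[A²] = 1.5 + 3² = 10.5
E[P²] = 0.026143791 + 0.33333333² = 0.1372549
Var(Z) = 10.5*0.1372549 - (3*0.33333333)²
= 1.4411765 - 1 = 0.44117647

0.44117647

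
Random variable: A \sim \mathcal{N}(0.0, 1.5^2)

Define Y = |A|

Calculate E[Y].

For X ~ N(0, 1.5²), E[|X|] = sigma * sqrt(2/pi)
= 1.5 * sqrt(2/pi) = 1.1968268

1.1968268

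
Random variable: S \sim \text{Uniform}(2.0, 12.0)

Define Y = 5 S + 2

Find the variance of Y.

For Y = aS + b: Var(Y) = a² * Var(S)
Var(S) = (12 - 2)^2/12 = 8.3333333
Var(Y) = 5² * 8.3333333 = 25 * 8.3333333 = 208.33333

208.33333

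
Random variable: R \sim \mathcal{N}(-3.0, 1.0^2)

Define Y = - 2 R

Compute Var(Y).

For Y = aR + b: Var(Y) = a² * Var(R)
Var(R) = 1.0^2 = 1
Var(Y) = (-2)² * 1 = 4 * 1 = 4

4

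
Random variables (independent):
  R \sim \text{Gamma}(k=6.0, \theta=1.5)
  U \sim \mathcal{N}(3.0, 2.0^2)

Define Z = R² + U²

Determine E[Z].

E[Z] = E[R²] + E[U²]
E[R²] = Var(R) + E[R]² = 13.5 + 81 = 94.5
E[U²] = Var(U) + E[U]² = 4 + 9 = 13
E[Z] = 94.5 + 13 = 107.5

107.5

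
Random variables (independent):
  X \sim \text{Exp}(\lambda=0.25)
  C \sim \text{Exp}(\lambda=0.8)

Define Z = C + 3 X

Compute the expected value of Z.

E[Z] = 3*E[X] + 1*E[C]
E[X] = 4
E[C] = 1.25
E[Z] = 3*4 + 1*1.25 = 13.25

13.25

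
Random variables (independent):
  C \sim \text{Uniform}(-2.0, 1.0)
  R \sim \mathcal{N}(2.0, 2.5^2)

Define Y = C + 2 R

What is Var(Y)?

For independent RVs: Var(aX + bY) = a²Var(X) + b²Var(Y)
Var(C) = 0.75
Var(R) = 6.25
Var(Y) = 1²*0.75 + 2²*6.25
= 1*0.75 + 4*6.25 = 25.75

25.75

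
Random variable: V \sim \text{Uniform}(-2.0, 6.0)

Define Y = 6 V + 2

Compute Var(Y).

For Y = aV + b: Var(Y) = a² * Var(V)
Var(V) = (6 + 2)^2/12 = 5.3333333
Var(Y) = 6² * 5.3333333 = 36 * 5.3333333 = 192

192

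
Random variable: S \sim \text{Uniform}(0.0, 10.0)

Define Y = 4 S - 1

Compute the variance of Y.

For Y = aS + b: Var(Y) = a² * Var(S)
Var(S) = (10 - 0)^2/12 = 8.3333333
Var(Y) = 4² * 8.3333333 = 16 * 8.3333333 = 133.33333

133.33333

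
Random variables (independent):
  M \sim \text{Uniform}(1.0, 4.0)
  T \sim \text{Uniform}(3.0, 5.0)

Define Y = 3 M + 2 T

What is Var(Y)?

For independent RVs: Var(aX + bY) = a²Var(X) + b²Var(Y)
Var(M) = 0.75
Var(T) = 0.33333333
Var(Y) = 3²*0.75 + 2²*0.33333333
= 9*0.75 + 4*0.33333333 = 8.0833333

8.0833333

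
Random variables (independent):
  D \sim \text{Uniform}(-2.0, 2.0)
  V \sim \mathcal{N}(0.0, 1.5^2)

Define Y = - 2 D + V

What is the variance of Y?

For independent RVs: Var(aX + bY) = a²Var(X) + b²Var(Y)
Var(D) = 1.3333333
Var(V) = 2.25
Var(Y) = (-2)²*1.3333333 + 1²*2.25
= 4*1.3333333 + 1*2.25 = 7.5833333

7.5833333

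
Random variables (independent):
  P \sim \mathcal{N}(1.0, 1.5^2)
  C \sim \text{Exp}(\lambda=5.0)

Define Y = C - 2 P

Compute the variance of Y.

For independent RVs: Var(aX + bY) = a²Var(X) + b²Var(Y)
Var(P) = 2.25
Var(C) = 0.04
Var(Y) = (-2)²*2.25 + 1²*0.04
= 4*2.25 + 1*0.04 = 9.04

9.04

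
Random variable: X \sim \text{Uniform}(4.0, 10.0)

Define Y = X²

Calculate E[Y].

E[X²] = Var(X) + (E[X])² = 3 + 49 = 52

52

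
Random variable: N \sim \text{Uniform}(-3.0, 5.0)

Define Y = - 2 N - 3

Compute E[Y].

For Y = -2N - 3:
E[Y] = -2 * E[N] - 3
E[N] = (-3 + 5)/2 = 1
E[Y] = -2 * 1 - 3 = -5

-5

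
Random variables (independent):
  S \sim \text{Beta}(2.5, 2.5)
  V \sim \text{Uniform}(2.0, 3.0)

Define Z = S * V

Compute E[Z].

For independent RVs: E[XY] = E[X]*E[Y]
E[S] = 0.5
E[V] = 2.5
E[Z] = 0.5 * 2.5 = 1.25

1.25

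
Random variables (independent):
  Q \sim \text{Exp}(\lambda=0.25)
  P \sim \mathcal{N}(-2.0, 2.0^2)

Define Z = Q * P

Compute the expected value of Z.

For independent RVs: E[XY] = E[X]*E[Y]
E[Q] = 4
E[P] = -2
E[Z] = 4 * (-2) = -8

-8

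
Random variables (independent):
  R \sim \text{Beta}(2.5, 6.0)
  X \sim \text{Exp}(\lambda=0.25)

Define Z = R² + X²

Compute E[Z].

E[Z] = E[R²] + E[X²]
E[R²] = Var(R) + E[R]² = 0.021853943 + 0.08650519 = 0.10835913
E[X²] = Var(X) + E[X]² = 16 + 16 = 32
E[Z] = 0.10835913 + 32 = 32.108359

32.108359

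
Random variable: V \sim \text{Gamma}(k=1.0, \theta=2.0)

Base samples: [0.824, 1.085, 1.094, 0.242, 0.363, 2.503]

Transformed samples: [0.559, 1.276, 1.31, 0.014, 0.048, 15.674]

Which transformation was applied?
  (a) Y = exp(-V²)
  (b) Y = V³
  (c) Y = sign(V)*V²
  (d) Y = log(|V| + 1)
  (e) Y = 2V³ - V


Checking option (b) Y = V³:
  V = 0.824 -> Y = 0.559 ✓
  V = 1.085 -> Y = 1.276 ✓
  V = 1.094 -> Y = 1.31 ✓
All samples match this transformation.

(b) V³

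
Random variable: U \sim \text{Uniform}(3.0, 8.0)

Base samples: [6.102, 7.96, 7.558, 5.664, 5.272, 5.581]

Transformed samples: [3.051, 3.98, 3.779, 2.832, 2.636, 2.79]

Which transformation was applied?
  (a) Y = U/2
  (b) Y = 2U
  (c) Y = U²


Checking option (a) Y = U/2:
  U = 6.102 -> Y = 3.051 ✓
  U = 7.96 -> Y = 3.98 ✓
  U = 7.558 -> Y = 3.779 ✓
All samples match this transformation.

(a) U/2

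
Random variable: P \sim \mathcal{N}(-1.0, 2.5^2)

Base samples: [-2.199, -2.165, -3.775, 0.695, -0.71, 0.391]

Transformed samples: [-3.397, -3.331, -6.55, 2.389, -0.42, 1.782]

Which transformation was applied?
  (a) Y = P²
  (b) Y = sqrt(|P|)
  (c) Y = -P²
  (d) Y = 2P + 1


Checking option (d) Y = 2P + 1:
  P = -2.199 -> Y = -3.397 ✓
  P = -2.165 -> Y = -3.331 ✓
  P = -3.775 -> Y = -6.55 ✓
All samples match this transformation.

(d) 2P + 1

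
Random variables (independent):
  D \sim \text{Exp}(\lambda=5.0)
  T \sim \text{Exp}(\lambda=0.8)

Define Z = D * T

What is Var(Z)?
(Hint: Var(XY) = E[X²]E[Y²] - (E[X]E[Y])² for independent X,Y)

Var(XY) = E[X²]E[Y²] - (E[X]E[Y])²
E[D] = 0.2, Var(D) = 0.04
E[T] = 1.25, Var(T) = 1.5625
E[D²] = 0.04 + 0.2² = 0.08
E[T²] = 1.5625 + 1.25² = 3.125
Var(Z) = 0.08*3.125 - (0.2*1.25)²
= 0.25 - 0.0625 = 0.1875

0.1875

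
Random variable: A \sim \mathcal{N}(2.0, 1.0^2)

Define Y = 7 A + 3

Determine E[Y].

For Y = 7A + 3:
E[Y] = 7 * E[A] + 3
E[A] = 2.0 = 2
E[Y] = 7 * 2 + 3 = 17

17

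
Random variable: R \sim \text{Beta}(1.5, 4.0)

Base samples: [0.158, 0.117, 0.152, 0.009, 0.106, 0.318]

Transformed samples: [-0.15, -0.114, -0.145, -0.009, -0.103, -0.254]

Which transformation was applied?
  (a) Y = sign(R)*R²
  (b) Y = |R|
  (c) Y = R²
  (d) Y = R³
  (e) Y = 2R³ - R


Checking option (e) Y = 2R³ - R:
  R = 0.158 -> Y = -0.15 ✓
  R = 0.117 -> Y = -0.114 ✓
  R = 0.152 -> Y = -0.145 ✓
All samples match this transformation.

(e) 2R³ - R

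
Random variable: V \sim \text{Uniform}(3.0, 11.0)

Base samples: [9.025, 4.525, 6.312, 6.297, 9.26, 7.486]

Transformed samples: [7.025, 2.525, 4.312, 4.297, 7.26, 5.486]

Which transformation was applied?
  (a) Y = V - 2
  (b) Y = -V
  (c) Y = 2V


Checking option (a) Y = V - 2:
  V = 9.025 -> Y = 7.025 ✓
  V = 4.525 -> Y = 2.525 ✓
  V = 6.312 -> Y = 4.312 ✓
All samples match this transformation.

(a) V - 2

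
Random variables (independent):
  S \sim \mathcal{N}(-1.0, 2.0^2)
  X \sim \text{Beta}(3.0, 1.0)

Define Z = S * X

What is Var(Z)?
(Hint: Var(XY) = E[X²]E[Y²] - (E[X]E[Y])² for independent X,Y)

Var(XY) = E[X²]E[Y²] - (E[X]E[Y])²
E[S] = -1, Var(S) = 4
E[X] = 0.75, Var(X) = 0.0375
E[S²] = 4 + (-1)² = 5
E[X²] = 0.0375 + 0.75² = 0.6
Var(Z) = 5*0.6 - (-1*0.75)²
= 3 - 0.5625 = 2.4375

2.4375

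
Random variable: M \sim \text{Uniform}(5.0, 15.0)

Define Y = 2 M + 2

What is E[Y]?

For Y = 2M + 2:
E[Y] = 2 * E[M] + 2
E[M] = (5 + 15)/2 = 10
E[Y] = 2 * 10 + 2 = 22

22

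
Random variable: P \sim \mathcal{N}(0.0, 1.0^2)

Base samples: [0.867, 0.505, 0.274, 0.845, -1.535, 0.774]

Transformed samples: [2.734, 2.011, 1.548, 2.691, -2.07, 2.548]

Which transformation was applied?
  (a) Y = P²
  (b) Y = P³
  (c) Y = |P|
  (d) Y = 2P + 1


Checking option (d) Y = 2P + 1:
  P = 0.867 -> Y = 2.734 ✓
  P = 0.505 -> Y = 2.011 ✓
  P = 0.274 -> Y = 1.548 ✓
All samples match this transformation.

(d) 2P + 1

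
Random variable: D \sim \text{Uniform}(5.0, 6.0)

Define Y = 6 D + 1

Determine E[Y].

For Y = 6D + 1:
E[Y] = 6 * E[D] + 1
E[D] = (5 + 6)/2 = 5.5
E[Y] = 6 * 5.5 + 1 = 34

34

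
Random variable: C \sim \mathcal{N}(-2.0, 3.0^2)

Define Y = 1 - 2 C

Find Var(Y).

For Y = aC + b: Var(Y) = a² * Var(C)
Var(C) = 3.0^2 = 9
Var(Y) = (-2)² * 9 = 4 * 9 = 36

36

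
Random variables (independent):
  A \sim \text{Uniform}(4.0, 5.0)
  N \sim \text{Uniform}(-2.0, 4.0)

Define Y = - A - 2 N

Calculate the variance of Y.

For independent RVs: Var(aX + bY) = a²Var(X) + b²Var(Y)
Var(A) = 0.083333333
Var(N) = 3
Var(Y) = (-1)²*0.083333333 + (-2)²*3
= 1*0.083333333 + 4*3 = 12.083333

12.083333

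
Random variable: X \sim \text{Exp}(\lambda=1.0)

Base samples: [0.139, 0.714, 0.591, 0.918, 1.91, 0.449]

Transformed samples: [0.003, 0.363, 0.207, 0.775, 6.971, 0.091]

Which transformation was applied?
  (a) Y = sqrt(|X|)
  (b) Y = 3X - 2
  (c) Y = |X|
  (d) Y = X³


Checking option (d) Y = X³:
  X = 0.139 -> Y = 0.003 ✓
  X = 0.714 -> Y = 0.363 ✓
  X = 0.591 -> Y = 0.207 ✓
All samples match this transformation.

(d) X³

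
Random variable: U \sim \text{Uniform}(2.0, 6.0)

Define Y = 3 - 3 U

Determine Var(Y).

For Y = aU + b: Var(Y) = a² * Var(U)
Var(U) = (6 - 2)^2/12 = 1.3333333
Var(Y) = (-3)² * 1.3333333 = 9 * 1.3333333 = 12

12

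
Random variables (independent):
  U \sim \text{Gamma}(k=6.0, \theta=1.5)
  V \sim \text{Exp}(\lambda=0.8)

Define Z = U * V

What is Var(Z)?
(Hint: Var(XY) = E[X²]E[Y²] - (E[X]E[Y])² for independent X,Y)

Var(XY) = E[X²]E[Y²] - (E[X]E[Y])²
E[U] = 9, Var(U) = 13.5
E[V] = 1.25, Var(V) = 1.5625
E[U²] = 13.5 + 9² = 94.5
E[V²] = 1.5625 + 1.25² = 3.125
Var(Z) = 94.5*3.125 - (9*1.25)²
= 295.3125 - 126.5625 = 168.75

168.75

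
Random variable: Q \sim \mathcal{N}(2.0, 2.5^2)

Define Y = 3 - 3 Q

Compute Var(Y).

For Y = aQ + b: Var(Y) = a² * Var(Q)
Var(Q) = 2.5^2 = 6.25
Var(Y) = (-3)² * 6.25 = 9 * 6.25 = 56.25

56.25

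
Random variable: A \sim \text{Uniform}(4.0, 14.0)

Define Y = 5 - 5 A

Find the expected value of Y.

For Y = -5A + 5:
E[Y] = -5 * E[A] + 5
E[A] = (4 + 14)/2 = 9
E[Y] = -5 * 9 + 5 = -40

-40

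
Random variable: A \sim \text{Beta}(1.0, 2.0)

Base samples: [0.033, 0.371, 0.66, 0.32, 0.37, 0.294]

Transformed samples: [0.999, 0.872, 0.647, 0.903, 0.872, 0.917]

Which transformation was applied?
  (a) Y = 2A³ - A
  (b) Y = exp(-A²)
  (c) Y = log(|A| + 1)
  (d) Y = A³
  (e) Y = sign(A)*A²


Checking option (b) Y = exp(-A²):
  A = 0.033 -> Y = 0.999 ✓
  A = 0.371 -> Y = 0.872 ✓
  A = 0.66 -> Y = 0.647 ✓
All samples match this transformation.

(b) exp(-A²)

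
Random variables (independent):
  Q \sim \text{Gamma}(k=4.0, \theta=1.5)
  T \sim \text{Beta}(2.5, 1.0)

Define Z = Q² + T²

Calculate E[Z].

E[Z] = E[Q²] + E[T²]
E[Q²] = Var(Q) + E[Q]² = 9 + 36 = 45
E[T²] = Var(T) + E[T]² = 0.045351474 + 0.51020408 = 0.55555556
E[Z] = 45 + 0.55555556 = 45.555556

45.555556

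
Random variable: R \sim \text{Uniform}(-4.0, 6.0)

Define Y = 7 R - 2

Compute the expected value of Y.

For Y = 7R - 2:
E[Y] = 7 * E[R] - 2
E[R] = (-4 + 6)/2 = 1
E[Y] = 7 * 1 - 2 = 5

5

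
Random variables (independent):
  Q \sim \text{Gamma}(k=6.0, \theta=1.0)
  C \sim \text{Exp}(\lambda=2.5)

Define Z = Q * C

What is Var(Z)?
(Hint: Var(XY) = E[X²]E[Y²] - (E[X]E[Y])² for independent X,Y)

Var(XY) = E[X²]E[Y²] - (E[X]E[Y])²
E[Q] = 6, Var(Q) = 6
E[C] = 0.4, Var(C) = 0.16
E[Q²] = 6 + 6² = 42
E[C²] = 0.16 + 0.4² = 0.32
Var(Z) = 42*0.32 - (6*0.4)²
= 13.44 - 5.76 = 7.68

7.68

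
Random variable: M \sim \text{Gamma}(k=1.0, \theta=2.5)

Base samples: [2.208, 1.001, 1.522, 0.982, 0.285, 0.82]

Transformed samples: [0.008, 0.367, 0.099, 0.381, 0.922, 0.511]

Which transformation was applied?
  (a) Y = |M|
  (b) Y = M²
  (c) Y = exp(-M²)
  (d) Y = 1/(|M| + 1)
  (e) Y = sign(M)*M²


Checking option (c) Y = exp(-M²):
  M = 2.208 -> Y = 0.008 ✓
  M = 1.001 -> Y = 0.367 ✓
  M = 1.522 -> Y = 0.099 ✓
All samples match this transformation.

(c) exp(-M²)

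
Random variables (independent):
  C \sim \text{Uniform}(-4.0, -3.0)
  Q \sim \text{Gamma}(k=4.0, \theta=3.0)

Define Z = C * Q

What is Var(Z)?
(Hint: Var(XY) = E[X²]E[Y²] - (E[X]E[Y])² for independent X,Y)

Var(XY) = E[X²]E[Y²] - (E[X]E[Y])²
E[C] = -3.5, Var(C) = 0.083333333
E[Q] = 12, Var(Q) = 36
E[C²] = 0.083333333 + (-3.5)² = 12.333333
E[Q²] = 36 + 12² = 180
Var(Z) = 12.333333*180 - (-3.5*12)²
= 2220 - 1764 = 456

456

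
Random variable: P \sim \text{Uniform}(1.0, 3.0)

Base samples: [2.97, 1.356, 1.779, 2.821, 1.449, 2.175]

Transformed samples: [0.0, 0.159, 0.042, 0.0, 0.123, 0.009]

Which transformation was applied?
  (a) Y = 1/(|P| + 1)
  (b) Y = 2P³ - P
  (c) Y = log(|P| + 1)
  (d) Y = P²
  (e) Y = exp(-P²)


Checking option (e) Y = exp(-P²):
  P = 2.97 -> Y = 0.0 ✓
  P = 1.356 -> Y = 0.159 ✓
  P = 1.779 -> Y = 0.042 ✓
All samples match this transformation.

(e) exp(-P²)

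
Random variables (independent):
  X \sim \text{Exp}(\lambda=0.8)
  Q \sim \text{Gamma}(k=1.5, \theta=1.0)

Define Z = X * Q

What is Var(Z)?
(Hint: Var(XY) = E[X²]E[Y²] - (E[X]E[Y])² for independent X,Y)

Var(XY) = E[X²]E[Y²] - (E[X]E[Y])²
E[X] = 1.25, Var(X) = 1.5625
E[Q] = 1.5, Var(Q) = 1.5
E[X²] = 1.5625 + 1.25² = 3.125
E[Q²] = 1.5 + 1.5² = 3.75
Var(Z) = 3.125*3.75 - (1.25*1.5)²
= 11.71875 - 3.515625 = 8.203125

8.203125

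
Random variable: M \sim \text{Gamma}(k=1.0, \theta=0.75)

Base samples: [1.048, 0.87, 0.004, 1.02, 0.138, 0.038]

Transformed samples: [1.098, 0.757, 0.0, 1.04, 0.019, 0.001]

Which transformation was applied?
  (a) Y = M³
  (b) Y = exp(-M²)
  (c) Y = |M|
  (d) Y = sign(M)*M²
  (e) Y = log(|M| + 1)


Checking option (d) Y = sign(M)*M²:
  M = 1.048 -> Y = 1.098 ✓
  M = 0.87 -> Y = 0.757 ✓
  M = 0.004 -> Y = 0.0 ✓
All samples match this transformation.

(d) sign(M)*M²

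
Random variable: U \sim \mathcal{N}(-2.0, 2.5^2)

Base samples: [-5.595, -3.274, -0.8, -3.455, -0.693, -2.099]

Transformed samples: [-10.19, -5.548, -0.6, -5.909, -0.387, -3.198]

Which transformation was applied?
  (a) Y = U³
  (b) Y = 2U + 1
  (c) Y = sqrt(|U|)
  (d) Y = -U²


Checking option (b) Y = 2U + 1:
  U = -5.595 -> Y = -10.19 ✓
  U = -3.274 -> Y = -5.548 ✓
  U = -0.8 -> Y = -0.6 ✓
All samples match this transformation.

(b) 2U + 1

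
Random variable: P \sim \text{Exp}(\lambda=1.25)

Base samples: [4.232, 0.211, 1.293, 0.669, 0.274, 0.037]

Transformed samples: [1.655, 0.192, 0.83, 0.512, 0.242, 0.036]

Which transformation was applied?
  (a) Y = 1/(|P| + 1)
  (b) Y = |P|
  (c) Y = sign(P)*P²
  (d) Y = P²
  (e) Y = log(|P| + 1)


Checking option (e) Y = log(|P| + 1):
  P = 4.232 -> Y = 1.655 ✓
  P = 0.211 -> Y = 0.192 ✓
  P = 1.293 -> Y = 0.83 ✓
All samples match this transformation.

(e) log(|P| + 1)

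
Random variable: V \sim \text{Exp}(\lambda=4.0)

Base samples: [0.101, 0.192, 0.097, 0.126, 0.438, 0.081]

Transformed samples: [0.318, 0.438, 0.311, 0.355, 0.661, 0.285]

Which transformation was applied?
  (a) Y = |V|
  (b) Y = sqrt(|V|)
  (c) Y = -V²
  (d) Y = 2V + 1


Checking option (b) Y = sqrt(|V|):
  V = 0.101 -> Y = 0.318 ✓
  V = 0.192 -> Y = 0.438 ✓
  V = 0.097 -> Y = 0.311 ✓
All samples match this transformation.

(b) sqrt(|V|)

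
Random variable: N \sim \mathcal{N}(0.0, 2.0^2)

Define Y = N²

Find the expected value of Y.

Using E[X²] = Var(X) + (E[X])²:
E[N] = 0
Var(N) = 2.0^2 = 4
E[N²] = 4 + 0² = 4 + 0 = 4

4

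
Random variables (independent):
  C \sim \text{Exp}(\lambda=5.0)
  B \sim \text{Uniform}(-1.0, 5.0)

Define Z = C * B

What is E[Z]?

For independent RVs: E[XY] = E[X]*E[Y]
E[C] = 0.2
E[B] = 2
E[Z] = 0.2 * 2 = 0.4

0.4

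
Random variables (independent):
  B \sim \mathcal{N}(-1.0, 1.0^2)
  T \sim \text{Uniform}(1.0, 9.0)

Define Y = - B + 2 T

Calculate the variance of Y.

For independent RVs: Var(aX + bY) = a²Var(X) + b²Var(Y)
Var(B) = 1
Var(T) = 5.3333333
Var(Y) = (-1)²*1 + 2²*5.3333333
= 1*1 + 4*5.3333333 = 22.333333

22.333333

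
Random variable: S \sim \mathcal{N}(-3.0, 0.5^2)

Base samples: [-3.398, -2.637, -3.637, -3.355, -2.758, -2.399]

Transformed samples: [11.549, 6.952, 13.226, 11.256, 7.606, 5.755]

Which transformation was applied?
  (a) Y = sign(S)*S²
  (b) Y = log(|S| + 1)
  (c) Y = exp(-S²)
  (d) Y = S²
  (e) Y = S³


Checking option (d) Y = S²:
  S = -3.398 -> Y = 11.549 ✓
  S = -2.637 -> Y = 6.952 ✓
  S = -3.637 -> Y = 13.226 ✓
All samples match this transformation.

(d) S²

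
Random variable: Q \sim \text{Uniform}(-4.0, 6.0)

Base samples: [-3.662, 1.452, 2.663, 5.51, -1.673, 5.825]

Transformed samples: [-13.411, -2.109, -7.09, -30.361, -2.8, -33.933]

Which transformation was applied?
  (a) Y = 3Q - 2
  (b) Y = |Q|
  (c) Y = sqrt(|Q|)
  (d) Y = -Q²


Checking option (d) Y = -Q²:
  Q = -3.662 -> Y = -13.411 ✓
  Q = 1.452 -> Y = -2.109 ✓
  Q = 2.663 -> Y = -7.09 ✓
All samples match this transformation.

(d) -Q²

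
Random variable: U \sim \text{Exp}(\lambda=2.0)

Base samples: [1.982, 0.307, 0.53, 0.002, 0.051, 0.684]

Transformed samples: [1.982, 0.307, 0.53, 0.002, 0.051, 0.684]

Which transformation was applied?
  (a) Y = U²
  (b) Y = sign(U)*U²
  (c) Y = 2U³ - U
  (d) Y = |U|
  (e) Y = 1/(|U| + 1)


Checking option (d) Y = |U|:
  U = 1.982 -> Y = 1.982 ✓
  U = 0.307 -> Y = 0.307 ✓
  U = 0.53 -> Y = 0.53 ✓
All samples match this transformation.

(d) |U|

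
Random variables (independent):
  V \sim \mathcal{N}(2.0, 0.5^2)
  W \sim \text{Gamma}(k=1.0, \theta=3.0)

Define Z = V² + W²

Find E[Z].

E[Z] = E[V²] + E[W²]
E[V²] = Var(V) + E[V]² = 0.25 + 4 = 4.25
E[W²] = Var(W) + E[W]² = 9 + 9 = 18
E[Z] = 4.25 + 18 = 22.25

22.25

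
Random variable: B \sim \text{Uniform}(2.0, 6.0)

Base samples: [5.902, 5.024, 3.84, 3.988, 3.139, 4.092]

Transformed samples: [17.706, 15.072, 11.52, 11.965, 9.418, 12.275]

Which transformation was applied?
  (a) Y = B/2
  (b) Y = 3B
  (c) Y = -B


Checking option (b) Y = 3B:
  B = 5.902 -> Y = 17.706 ✓
  B = 5.024 -> Y = 15.072 ✓
  B = 3.84 -> Y = 11.52 ✓
All samples match this transformation.

(b) 3B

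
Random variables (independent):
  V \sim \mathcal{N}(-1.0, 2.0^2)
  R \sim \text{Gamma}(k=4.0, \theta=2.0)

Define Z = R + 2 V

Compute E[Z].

E[Z] = 2*E[V] + 1*E[R]
E[V] = -1
E[R] = 8
E[Z] = 2*(-1) + 1*8 = 6

6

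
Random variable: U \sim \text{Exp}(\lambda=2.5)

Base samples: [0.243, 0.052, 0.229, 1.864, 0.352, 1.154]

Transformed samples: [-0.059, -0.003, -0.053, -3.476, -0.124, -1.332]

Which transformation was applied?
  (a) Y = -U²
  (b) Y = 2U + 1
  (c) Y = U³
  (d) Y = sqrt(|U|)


Checking option (a) Y = -U²:
  U = 0.243 -> Y = -0.059 ✓
  U = 0.052 -> Y = -0.003 ✓
  U = 0.229 -> Y = -0.053 ✓
All samples match this transformation.

(a) -U²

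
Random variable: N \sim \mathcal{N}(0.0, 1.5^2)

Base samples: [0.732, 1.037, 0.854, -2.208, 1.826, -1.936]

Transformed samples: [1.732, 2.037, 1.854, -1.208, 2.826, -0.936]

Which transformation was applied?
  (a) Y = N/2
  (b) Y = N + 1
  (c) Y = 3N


Checking option (b) Y = N + 1:
  N = 0.732 -> Y = 1.732 ✓
  N = 1.037 -> Y = 2.037 ✓
  N = 0.854 -> Y = 1.854 ✓
All samples match this transformation.

(b) N + 1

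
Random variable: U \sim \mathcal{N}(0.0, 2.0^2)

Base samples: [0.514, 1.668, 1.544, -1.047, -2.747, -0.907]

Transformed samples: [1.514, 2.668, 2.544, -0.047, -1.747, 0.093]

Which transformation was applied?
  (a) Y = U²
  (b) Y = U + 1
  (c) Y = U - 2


Checking option (b) Y = U + 1:
  U = 0.514 -> Y = 1.514 ✓
  U = 1.668 -> Y = 2.668 ✓
  U = 1.544 -> Y = 2.544 ✓
All samples match this transformation.

(b) U + 1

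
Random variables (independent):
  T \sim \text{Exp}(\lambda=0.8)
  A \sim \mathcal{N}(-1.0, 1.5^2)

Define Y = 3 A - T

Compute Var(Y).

For independent RVs: Var(aX + bY) = a²Var(X) + b²Var(Y)
Var(T) = 1.5625
Var(A) = 2.25
Var(Y) = (-1)²*1.5625 + 3²*2.25
= 1*1.5625 + 9*2.25 = 21.8125

21.8125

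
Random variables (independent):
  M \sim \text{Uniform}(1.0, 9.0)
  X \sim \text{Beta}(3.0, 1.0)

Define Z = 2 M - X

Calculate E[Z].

E[Z] = 2*E[M] - 1*E[X]
E[M] = 5
E[X] = 0.75
E[Z] = 2*5 - 1*0.75 = 9.25

9.25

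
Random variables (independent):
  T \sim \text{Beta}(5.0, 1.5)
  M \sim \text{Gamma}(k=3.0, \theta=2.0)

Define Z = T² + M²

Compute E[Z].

E[Z] = E[T²] + E[M²]
E[T²] = Var(T) + E[T]² = 0.023668639 + 0.59171598 = 0.61538462
E[M²] = Var(M) + E[M]² = 12 + 36 = 48
E[Z] = 0.61538462 + 48 = 48.615385

48.615385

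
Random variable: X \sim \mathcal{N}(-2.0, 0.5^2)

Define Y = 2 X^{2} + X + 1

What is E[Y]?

E[Y] = 2*E[X²] + 1*E[X] + 1
E[X] = -2
E[X²] = Var(X) + (E[X])² = 0.25 + 4 = 4.25
E[Y] = 2*4.25 + 1*(-2) + 1 = 7.5

7.5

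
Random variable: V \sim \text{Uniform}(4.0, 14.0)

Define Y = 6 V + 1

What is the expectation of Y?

For Y = 6V + 1:
E[Y] = 6 * E[V] + 1
E[V] = (4 + 14)/2 = 9
E[Y] = 6 * 9 + 1 = 55

55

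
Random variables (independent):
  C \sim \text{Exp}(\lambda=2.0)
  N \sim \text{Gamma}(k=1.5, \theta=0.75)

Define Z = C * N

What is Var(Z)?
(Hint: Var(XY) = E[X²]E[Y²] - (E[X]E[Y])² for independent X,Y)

Var(XY) = E[X²]E[Y²] - (E[X]E[Y])²
E[C] = 0.5, Var(C) = 0.25
E[N] = 1.125, Var(N) = 0.84375
E[C²] = 0.25 + 0.5² = 0.5
E[N²] = 0.84375 + 1.125² = 2.109375
Var(Z) = 0.5*2.109375 - (0.5*1.125)²
= 1.0546875 - 0.31640625 = 0.73828125

0.73828125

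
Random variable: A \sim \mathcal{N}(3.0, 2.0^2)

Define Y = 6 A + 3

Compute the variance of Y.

For Y = aA + b: Var(Y) = a² * Var(A)
Var(A) = 2.0^2 = 4
Var(Y) = 6² * 4 = 36 * 4 = 144

144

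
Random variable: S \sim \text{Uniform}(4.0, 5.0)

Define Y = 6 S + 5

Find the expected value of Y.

For Y = 6S + 5:
E[Y] = 6 * E[S] + 5
E[S] = (4 + 5)/2 = 4.5
E[Y] = 6 * 4.5 + 5 = 32

32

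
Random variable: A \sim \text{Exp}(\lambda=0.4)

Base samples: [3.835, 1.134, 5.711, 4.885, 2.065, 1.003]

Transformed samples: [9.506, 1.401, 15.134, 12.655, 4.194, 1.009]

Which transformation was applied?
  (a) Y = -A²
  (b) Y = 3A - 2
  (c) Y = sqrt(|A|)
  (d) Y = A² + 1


Checking option (b) Y = 3A - 2:
  A = 3.835 -> Y = 9.506 ✓
  A = 1.134 -> Y = 1.401 ✓
  A = 5.711 -> Y = 15.134 ✓
All samples match this transformation.

(b) 3A - 2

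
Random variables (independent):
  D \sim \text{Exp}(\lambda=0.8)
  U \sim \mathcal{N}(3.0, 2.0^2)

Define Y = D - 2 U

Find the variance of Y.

For independent RVs: Var(aX + bY) = a²Var(X) + b²Var(Y)
Var(D) = 1.5625
Var(U) = 4
Var(Y) = 1²*1.5625 + (-2)²*4
= 1*1.5625 + 4*4 = 17.5625

17.5625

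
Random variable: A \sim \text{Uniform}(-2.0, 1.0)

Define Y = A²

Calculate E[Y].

Using E[X²] = Var(X) + (E[X])²:
E[A] = -0.5
Var(A) = (1 + 2)^2/12 = 0.75
E[A²] = 0.75 + (-0.5)² = 0.75 + 0.25 = 1

1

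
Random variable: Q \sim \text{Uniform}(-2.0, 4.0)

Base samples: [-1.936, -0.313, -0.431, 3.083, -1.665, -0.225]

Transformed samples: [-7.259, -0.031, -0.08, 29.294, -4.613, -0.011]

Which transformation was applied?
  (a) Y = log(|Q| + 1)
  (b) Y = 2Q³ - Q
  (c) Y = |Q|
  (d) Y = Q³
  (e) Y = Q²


Checking option (d) Y = Q³:
  Q = -1.936 -> Y = -7.259 ✓
  Q = -0.313 -> Y = -0.031 ✓
  Q = -0.431 -> Y = -0.08 ✓
All samples match this transformation.

(d) Q³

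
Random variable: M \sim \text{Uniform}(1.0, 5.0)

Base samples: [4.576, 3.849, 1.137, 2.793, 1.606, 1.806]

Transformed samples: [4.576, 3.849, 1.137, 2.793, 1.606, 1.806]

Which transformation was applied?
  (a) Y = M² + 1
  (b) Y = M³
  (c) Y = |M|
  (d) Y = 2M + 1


Checking option (c) Y = |M|:
  M = 4.576 -> Y = 4.576 ✓
  M = 3.849 -> Y = 3.849 ✓
  M = 1.137 -> Y = 1.137 ✓
All samples match this transformation.

(c) |M|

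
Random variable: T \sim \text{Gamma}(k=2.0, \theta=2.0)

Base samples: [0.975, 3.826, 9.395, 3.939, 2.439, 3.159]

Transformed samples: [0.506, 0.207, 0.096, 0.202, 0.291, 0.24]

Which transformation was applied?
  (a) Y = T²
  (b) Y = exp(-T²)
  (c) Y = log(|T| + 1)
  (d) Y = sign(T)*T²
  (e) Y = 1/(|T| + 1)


Checking option (e) Y = 1/(|T| + 1):
  T = 0.975 -> Y = 0.506 ✓
  T = 3.826 -> Y = 0.207 ✓
  T = 9.395 -> Y = 0.096 ✓
All samples match this transformation.

(e) 1/(|T| + 1)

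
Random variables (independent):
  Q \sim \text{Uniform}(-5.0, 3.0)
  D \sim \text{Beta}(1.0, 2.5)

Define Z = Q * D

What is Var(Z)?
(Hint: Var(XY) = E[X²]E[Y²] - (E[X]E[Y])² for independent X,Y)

Var(XY) = E[X²]E[Y²] - (E[X]E[Y])²
E[Q] = -1, Var(Q) = 5.3333333
E[D] = 0.28571429, Var(D) = 0.045351474
E[Q²] = 5.3333333 + (-1)² = 6.3333333
E[D²] = 0.045351474 + 0.28571429² = 0.12698413
Var(Z) = 6.3333333*0.12698413 - (-1*0.28571429)²
= 0.8042328 - 0.081632653 = 0.72260015

0.72260015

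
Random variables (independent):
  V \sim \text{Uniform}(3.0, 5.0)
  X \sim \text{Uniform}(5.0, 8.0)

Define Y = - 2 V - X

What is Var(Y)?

For independent RVs: Var(aX + bY) = a²Var(X) + b²Var(Y)
Var(V) = 0.33333333
Var(X) = 0.75
Var(Y) = (-2)²*0.33333333 + (-1)²*0.75
= 4*0.33333333 + 1*0.75 = 2.0833333

2.0833333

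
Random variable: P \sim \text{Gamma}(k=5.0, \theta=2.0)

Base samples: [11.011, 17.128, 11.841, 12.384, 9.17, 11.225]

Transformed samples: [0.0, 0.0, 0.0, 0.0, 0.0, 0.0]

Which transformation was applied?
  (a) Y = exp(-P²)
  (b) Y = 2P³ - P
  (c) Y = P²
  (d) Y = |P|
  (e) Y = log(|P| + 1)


Checking option (a) Y = exp(-P²):
  P = 11.011 -> Y = 0.0 ✓
  P = 17.128 -> Y = 0.0 ✓
  P = 11.841 -> Y = 0.0 ✓
All samples match this transformation.

(a) exp(-P²)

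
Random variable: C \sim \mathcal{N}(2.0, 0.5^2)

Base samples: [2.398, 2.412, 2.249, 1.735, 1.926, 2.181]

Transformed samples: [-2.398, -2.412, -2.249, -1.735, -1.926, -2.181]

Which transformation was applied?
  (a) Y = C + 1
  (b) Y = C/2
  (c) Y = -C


Checking option (c) Y = -C:
  C = 2.398 -> Y = -2.398 ✓
  C = 2.412 -> Y = -2.412 ✓
  C = 2.249 -> Y = -2.249 ✓
All samples match this transformation.

(c) -C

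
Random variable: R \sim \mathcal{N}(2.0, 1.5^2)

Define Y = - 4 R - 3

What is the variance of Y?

For Y = aR + b: Var(Y) = a² * Var(R)
Var(R) = 1.5^2 = 2.25
Var(Y) = (-4)² * 2.25 = 16 * 2.25 = 36

36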